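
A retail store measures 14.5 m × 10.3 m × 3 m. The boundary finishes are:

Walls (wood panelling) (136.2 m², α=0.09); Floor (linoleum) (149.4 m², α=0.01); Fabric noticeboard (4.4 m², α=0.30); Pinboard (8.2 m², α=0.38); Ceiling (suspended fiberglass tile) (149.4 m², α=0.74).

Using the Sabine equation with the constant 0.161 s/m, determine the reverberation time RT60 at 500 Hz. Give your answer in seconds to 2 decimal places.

Equivalent absorption area: A = 136.2×0.09 + 149.4×0.01 + 4.4×0.30 + 8.2×0.38 + 149.4×0.74 = 128.744 m².
Volume V = 14.5 × 10.3 × 3 = 448.05 m³.
T = 0.161 V/A = 0.161·448.05/128.744 = 0.56 s.

0.56 s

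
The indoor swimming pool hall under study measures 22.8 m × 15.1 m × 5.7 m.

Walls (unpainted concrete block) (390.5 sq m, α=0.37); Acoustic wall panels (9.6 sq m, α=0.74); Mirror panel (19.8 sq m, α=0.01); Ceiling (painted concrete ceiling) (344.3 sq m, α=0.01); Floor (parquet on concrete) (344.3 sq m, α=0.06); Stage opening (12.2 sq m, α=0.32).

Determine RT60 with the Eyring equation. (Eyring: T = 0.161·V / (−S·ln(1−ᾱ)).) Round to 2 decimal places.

1.61 s

Total surface area S = 390.5 + 9.6 + 19.8 + 344.3 + 344.3 + 12.2 = 1120.7 sq m.
Absorption A = 390.5·0.37 + 9.6·0.74 + 19.8·0.01 + 344.3·0.01 + 344.3·0.06 + 12.2·0.32 = 179.792 sabins.
Mean coefficient ᾱ = A/S = 0.1604.
Eyring denominator: −S ln(1−ᾱ) = 195.932.
V = 22.8 × 15.1 × 5.7 = 1962.396 m³.
T = 0.161·V/[−S·ln(1−ᾱ)] = 0.161·1962.396/195.932 = 1.61 s.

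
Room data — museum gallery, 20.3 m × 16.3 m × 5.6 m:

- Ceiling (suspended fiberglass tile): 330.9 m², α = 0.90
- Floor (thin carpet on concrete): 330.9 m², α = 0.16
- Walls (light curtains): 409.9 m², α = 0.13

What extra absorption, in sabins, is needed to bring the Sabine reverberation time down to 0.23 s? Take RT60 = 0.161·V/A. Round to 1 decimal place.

893.0 sabins

A₁ = Σ Sᵢαᵢ = 330.9×0.90 + 330.9×0.16 + 409.9×0.13 = 404.041 sabins.
Target A₂ = 0.161·1852.984/0.23 = 1297.089 sabins (V = 1852.984 m³).
Additional absorption ΔA = 1297.089 − 404.041 = 893.0 sabins.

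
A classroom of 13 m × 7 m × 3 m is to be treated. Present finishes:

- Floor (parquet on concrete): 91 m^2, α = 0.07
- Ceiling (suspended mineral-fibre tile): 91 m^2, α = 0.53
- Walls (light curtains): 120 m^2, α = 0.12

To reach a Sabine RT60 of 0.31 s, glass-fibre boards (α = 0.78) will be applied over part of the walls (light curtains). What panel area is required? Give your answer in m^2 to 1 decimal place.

110.3

A₁ = Σ Sᵢαᵢ = 91×0.07 + 91×0.53 + 120×0.12 = 69.000 sabins.
V = 273 m³. Target absorption A₂ = 0.161 × 273 / 0.31 = 141.784 sabins.
ΔA needed = 141.784 − 69.000 = 72.784 sabins.
Each m^2 of panel replacing the walls (light curtains) adds (0.78 − 0.12) = 0.66 sabins.
Area = ΔA/Δα = 72.784/0.66 = 110.3 m^2.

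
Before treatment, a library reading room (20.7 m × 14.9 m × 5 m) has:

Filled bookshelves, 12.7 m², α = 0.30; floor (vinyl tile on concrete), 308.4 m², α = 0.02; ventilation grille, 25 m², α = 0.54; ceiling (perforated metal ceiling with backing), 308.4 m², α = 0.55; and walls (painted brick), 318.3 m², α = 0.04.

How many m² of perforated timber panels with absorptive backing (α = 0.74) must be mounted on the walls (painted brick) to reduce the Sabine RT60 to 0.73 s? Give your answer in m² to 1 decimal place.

191.8

Equivalent absorption area: A₁ = 12.7*0.30 + 308.4*0.02 + 25*0.54 + 308.4*0.55 + 318.3*0.04 = 205.830 m².
Required A₂ = 0.161·1542.15/0.73 = 340.118 sabins.
ΔA needed = 340.118 − 205.830 = 134.288 sabins.
Net gain per m²: Δα = 0.74 − 0.04 = 0.70.
Panel area = 134.288 / 0.70 = 191.8 m².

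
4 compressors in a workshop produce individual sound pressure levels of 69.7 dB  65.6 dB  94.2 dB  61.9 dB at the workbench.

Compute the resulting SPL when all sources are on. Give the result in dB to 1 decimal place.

94.2 dB

Sum in the linear (power) domain: Σ 10^(Lᵢ/10) = 10^(69.7/10) + 10^(65.6/10) + 10^(94.2/10) + 10^(61.9/10) = 2.645e+09.
Combined level = 10 log₁₀(2.645e+09) = 94.2 dB.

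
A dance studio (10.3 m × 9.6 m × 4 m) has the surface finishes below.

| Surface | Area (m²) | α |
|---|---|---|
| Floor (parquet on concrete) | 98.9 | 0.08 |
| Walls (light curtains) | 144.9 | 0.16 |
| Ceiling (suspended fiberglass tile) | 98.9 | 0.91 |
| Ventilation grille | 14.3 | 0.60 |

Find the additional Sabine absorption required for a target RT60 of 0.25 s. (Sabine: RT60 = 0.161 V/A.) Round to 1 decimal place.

125.0 sabins

Summing Sᵢαᵢ: 7.912 + 23.184 + 89.999 + 8.580 → A₁ = 129.675 sabins.
Target A₂ = 0.161·395.52/0.25 = 254.715 sabins (V = 395.52 m³).
Additional absorption ΔA = 254.715 − 129.675 = 125.0 sabins.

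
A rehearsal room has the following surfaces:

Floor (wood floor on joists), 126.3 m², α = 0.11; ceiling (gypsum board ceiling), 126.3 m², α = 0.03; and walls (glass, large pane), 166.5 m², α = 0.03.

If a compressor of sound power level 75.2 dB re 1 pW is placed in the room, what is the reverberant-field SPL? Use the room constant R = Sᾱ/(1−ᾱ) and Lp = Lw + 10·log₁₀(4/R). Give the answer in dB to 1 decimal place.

Σ(Sᵢαᵢ) = 126.3×0.11 + 126.3×0.03 + 166.5×0.03 = 22.677; total area S = 419.1 m².
ᾱ = 0.0541, so room constant R = A/(1−ᾱ) = 23.974 m².
Lp = Lw + 10 log₁₀(4/R) = 75.2 -7.78 = 67.4 dB.

67.4 dB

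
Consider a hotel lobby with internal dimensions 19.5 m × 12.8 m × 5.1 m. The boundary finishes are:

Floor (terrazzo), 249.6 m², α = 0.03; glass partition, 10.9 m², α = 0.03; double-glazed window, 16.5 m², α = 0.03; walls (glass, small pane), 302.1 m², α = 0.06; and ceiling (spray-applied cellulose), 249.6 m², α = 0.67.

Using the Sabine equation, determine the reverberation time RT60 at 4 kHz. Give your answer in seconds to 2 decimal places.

1.06 seconds

Total absorption A = 249.6×0.03 + 10.9×0.03 + 16.5×0.03 + 302.1×0.06 + 249.6×0.67
  = 7.488 + 0.327 + 0.495 + 18.126 + 167.232 = 193.668 m² sabins.
Room volume: 1272.96 m³.
Sabine: RT60 = 0.161 × 1272.96 / 193.668 = 1.06 s.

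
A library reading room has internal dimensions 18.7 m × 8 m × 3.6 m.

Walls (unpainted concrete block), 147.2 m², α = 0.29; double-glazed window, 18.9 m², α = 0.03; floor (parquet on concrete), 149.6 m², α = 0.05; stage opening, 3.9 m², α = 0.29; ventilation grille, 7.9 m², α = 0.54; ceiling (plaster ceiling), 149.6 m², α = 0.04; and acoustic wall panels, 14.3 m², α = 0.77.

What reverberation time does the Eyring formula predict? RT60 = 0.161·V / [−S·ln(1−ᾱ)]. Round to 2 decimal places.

1.10 sec

S = Σ Sᵢ = 491.4 m².
Σ(Sᵢαᵢ) = 147.2·0.29 + 18.9·0.03 + 149.6·0.05 + 3.9·0.29 + 7.9·0.54 + 149.6·0.04 + 14.3·0.77 = 73.127.
Mean coefficient ᾱ = A/S = 0.1488.
Eyring denominator: −S ln(1−ᾱ) = 79.169.
V = 18.7 × 8 × 3.6 = 538.56 m³.
RT60 = 0.161 × 538.56 / 79.169 = 1.10 s.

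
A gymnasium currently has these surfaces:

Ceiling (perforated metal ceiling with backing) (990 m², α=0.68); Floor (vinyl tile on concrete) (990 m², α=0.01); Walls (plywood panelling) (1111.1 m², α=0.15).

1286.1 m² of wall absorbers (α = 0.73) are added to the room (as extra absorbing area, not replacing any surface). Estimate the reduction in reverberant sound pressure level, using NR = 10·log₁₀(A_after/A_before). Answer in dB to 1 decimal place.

A_before = Σ Sᵢαᵢ = 990·0.68 + 990·0.01 + 1111.1·0.15 = 849.765 sabins.
Added absorption = 1286.1 × 0.73 = 938.853 sabins.
New total A_after = 1788.618 sabins.
NR = 10·log₁₀(1788.618/849.765) = 3.2 dB.

3.2 dB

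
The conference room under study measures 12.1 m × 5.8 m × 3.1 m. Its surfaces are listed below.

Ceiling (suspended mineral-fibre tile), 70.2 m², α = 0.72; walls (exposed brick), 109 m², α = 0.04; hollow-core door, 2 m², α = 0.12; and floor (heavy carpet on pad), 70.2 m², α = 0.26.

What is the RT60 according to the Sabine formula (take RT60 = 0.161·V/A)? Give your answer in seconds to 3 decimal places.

Summing Sᵢαᵢ: 50.544 + 4.360 + 0.240 + 18.252 → A = 73.396 sabins.
Room volume: 217.558 m³.
Sabine: RT60 = 0.161 × 217.558 / 73.396 = 0.477 s.

0.477 sec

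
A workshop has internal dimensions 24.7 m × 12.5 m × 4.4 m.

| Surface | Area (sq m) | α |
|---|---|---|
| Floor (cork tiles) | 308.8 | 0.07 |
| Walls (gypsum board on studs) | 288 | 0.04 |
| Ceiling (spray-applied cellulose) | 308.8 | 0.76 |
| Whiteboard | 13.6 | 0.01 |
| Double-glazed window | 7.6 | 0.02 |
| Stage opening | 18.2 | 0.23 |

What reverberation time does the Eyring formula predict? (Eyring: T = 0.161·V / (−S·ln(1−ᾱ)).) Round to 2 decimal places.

S = Σ Sᵢ = 945.0 sq m.
Absorption A = 308.8×0.07 + 288×0.04 + 308.8×0.76 + 13.6×0.01 + 7.6×0.02 + 18.2×0.23 = 272.298 sabins.
Mean coefficient ᾱ = A/S = 0.2881.
Eyring denominator: −S ln(1−ᾱ) = 321.128.
V = 24.7 × 12.5 × 4.4 = 1358.5 m³.
T = 0.161·V/[−S·ln(1−ᾱ)] = 0.161·1358.5/321.128 = 0.68 s.

0.68 s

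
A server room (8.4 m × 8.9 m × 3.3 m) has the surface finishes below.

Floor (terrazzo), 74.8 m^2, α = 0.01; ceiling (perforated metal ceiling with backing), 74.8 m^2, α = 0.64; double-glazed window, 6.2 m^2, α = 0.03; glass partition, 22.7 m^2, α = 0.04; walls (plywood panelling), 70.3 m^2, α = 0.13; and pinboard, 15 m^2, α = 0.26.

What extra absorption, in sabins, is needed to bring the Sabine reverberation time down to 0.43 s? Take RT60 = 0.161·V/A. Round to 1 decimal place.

Equivalent absorption area: A₁ = 74.8·0.01 + 74.8·0.64 + 6.2·0.03 + 22.7·0.04 + 70.3·0.13 + 15·0.26 = 62.753 m^2.
Target A₂ = 0.161·246.708/0.43 = 92.372 sabins (V = 246.708 m³).
Additional absorption ΔA = 92.372 − 62.753 = 29.6 sabins.

29.6 sabins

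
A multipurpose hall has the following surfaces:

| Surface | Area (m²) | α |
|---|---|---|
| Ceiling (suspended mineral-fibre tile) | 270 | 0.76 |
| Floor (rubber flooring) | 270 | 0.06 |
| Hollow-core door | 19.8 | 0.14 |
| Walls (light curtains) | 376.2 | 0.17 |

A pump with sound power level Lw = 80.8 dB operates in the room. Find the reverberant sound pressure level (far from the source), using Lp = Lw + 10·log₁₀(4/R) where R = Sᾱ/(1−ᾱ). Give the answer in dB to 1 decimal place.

A = 288.126 sabins; S = 936.0 m².
ᾱ = 288.126/936.0 = 0.3078; R = Sᾱ/(1−ᾱ) = 288.126/(1−0.3078) = 416.247 m².
Lp = Lw + 10 log₁₀(4/R) = 80.8 -20.17 = 60.6 dB.

60.6 dB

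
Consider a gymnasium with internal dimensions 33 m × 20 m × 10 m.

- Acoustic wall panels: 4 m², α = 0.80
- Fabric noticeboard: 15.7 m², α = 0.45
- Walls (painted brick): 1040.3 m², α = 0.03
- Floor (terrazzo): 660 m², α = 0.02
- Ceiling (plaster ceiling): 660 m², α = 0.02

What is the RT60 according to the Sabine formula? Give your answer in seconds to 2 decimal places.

15.66 seconds

Summing Sᵢαᵢ: 3.200 + 7.065 + 31.209 + 13.200 + 13.200 → A = 67.874 sabins.
Volume V = 33 × 20 × 10 = 6600 m³.
T = 0.161 V/A = 0.161·6600/67.874 = 15.66 s.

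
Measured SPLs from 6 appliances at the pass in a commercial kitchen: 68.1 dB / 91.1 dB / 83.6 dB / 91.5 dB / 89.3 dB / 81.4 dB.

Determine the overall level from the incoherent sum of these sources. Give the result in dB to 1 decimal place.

95.9 dB

Σ 10^(Lᵢ/10) = 3.926e+09.
L_total = 10·log₁₀(3.926e+09) = 95.9 dB.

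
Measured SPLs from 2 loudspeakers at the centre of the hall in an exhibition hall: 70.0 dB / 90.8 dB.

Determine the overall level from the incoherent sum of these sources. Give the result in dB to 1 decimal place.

90.8 dB

Sum in the linear (power) domain: Σ 10^(Lᵢ/10) = 10^(70.0/10) + 10^(90.8/10) = 1.212e+09.
L_total = 10·log₁₀(1.212e+09) = 90.8 dB.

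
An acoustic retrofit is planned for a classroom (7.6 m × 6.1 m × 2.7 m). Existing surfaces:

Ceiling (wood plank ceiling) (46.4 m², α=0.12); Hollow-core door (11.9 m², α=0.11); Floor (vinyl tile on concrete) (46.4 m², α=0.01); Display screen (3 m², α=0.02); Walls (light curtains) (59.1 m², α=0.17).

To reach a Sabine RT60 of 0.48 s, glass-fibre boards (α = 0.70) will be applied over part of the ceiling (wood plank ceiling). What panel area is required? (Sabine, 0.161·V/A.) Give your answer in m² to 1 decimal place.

Equivalent absorption area: A₁ = 46.4*0.12 + 11.9*0.11 + 46.4*0.01 + 3*0.02 + 59.1*0.17 = 17.448 m².
Required A₂ = 0.161·125.172/0.48 = 41.985 sabins.
Absorption to add: 41.985 − 17.448 = 24.537 sabins.
Net gain per m²: Δα = 0.70 − 0.12 = 0.58.
Panel area = 24.537 / 0.58 = 42.3 m².

42.3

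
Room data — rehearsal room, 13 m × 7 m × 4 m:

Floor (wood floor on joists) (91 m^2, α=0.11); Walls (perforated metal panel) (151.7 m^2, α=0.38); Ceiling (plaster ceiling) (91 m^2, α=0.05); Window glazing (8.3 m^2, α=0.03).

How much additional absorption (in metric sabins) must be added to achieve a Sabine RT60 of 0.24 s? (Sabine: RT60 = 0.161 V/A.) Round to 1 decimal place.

Equivalent absorption area: A₁ = 91×0.11 + 151.7×0.38 + 91×0.05 + 8.3×0.03 = 72.455 m^2.
V = 364 m³. Required absorption A₂ = 0.161 × 364 / 0.24 = 244.183 sabins.
ΔA = A₂ − A₁ = 244.183 − 72.455 = 171.7 sabins.

171.7 sabins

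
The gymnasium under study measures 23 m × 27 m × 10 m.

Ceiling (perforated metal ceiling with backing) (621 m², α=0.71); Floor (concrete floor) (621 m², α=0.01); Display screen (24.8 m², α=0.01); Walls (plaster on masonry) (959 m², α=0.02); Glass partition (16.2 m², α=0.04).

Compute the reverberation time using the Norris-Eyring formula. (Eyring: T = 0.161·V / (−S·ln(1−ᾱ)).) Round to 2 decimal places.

1.91 s

S = Σ Sᵢ = 2242.0 m².
Σ(Sᵢαᵢ) = 621×0.71 + 621×0.01 + 24.8×0.01 + 959×0.02 + 16.2×0.04 = 467.196.
Mean coefficient ᾱ = A/S = 0.2084.
−S·ln(1−ᾱ) = −2242.0 × ln(1 − 0.2084) = 523.953.
V = 23 × 27 × 10 = 6210 m³.
T = 0.161·V/[−S·ln(1−ᾱ)] = 0.161·6210/523.953 = 1.91 s.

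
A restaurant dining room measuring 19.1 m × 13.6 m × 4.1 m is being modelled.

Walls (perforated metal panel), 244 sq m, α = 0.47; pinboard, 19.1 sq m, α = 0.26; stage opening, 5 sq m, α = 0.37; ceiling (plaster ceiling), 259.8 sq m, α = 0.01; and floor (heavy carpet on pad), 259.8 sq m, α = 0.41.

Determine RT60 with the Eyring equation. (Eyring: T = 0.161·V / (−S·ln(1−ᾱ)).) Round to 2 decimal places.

0.63 seconds

S = Σ Sᵢ = 787.7 sq m.
Σ(Sᵢαᵢ) = 244·0.47 + 19.1·0.26 + 5·0.37 + 259.8·0.01 + 259.8·0.41 = 230.612.
ᾱ = 230.612 / 787.7 = 0.2928.
Eyring denominator: −S ln(1−ᾱ) = 272.892.
V = 19.1 × 13.6 × 4.1 = 1065.016 m³.
T = 0.161·V/[−S·ln(1−ᾱ)] = 0.161·1065.016/272.892 = 0.63 s.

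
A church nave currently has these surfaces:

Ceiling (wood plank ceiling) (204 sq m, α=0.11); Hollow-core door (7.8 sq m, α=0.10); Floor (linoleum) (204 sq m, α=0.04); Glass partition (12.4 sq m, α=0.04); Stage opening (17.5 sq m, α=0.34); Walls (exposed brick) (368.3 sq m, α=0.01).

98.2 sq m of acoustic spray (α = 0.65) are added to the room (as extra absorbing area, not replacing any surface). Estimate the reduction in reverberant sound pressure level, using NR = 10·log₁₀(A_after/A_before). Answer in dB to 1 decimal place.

4.0 dB

Equivalent absorption area: A_before = 204×0.11 + 7.8×0.10 + 204×0.04 + 12.4×0.04 + 17.5×0.34 + 368.3×0.01 = 41.509 sq m.
Added absorption = 98.2 × 0.65 = 63.830 sabins.
New total A_after = 105.339 sabins.
Reduction = 10 log₁₀(A_after/A_before) = 10 log₁₀(2.5377) = 4.0 dB.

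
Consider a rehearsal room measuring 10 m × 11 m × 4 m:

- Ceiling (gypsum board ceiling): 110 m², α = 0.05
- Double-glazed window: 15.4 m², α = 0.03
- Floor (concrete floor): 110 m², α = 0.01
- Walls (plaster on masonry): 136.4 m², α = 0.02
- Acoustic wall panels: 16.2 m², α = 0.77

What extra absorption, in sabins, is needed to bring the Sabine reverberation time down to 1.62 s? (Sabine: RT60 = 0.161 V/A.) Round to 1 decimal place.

Total absorption A₁ = 110·0.05 + 15.4·0.03 + 110·0.01 + 136.4·0.02 + 16.2·0.77
  = 5.500 + 0.462 + 1.100 + 2.728 + 12.474 = 22.264 m² sabins.
Target A₂ = 0.161·440/1.62 = 43.728 sabins (V = 440 m³).
Shortfall: 43.728 − 22.264 = 21.5 sabins.

21.5 sabins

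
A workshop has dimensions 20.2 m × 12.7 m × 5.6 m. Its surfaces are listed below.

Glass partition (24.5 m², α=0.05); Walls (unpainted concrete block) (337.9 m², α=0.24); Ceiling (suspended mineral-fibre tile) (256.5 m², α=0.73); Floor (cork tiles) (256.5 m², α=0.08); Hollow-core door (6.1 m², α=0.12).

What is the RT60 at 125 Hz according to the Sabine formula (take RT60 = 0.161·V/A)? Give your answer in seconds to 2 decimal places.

0.80 s

Total absorption A = 24.5*0.05 + 337.9*0.24 + 256.5*0.73 + 256.5*0.08 + 6.1*0.12
  = 1.225 + 81.096 + 187.245 + 20.520 + 0.732 = 290.818 m² sabins.
Room volume: 1436.624 m³.
RT60 = 0.161 · V / A = 0.161 × 1436.624 / 290.818 = 0.80 s.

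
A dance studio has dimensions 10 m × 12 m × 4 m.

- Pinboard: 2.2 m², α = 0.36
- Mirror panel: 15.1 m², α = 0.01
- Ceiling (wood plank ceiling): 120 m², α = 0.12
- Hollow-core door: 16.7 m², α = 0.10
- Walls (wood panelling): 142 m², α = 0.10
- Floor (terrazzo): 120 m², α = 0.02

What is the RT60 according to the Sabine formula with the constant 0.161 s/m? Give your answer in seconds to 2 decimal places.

2.30 sec

Summing Sᵢαᵢ: 0.792 + 0.151 + 14.400 + 1.670 + 14.200 + 2.400 → A = 33.613 sabins.
Room volume: 480 m³.
Sabine: RT60 = 0.161 × 480 / 33.613 = 2.30 s.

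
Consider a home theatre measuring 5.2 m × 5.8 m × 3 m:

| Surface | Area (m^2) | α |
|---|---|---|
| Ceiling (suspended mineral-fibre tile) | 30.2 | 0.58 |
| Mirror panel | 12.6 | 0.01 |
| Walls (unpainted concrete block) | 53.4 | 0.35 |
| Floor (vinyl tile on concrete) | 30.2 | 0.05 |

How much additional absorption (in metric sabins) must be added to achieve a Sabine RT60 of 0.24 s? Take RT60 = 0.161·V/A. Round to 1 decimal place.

Total absorption A₁ = 30.2×0.58 + 12.6×0.01 + 53.4×0.35 + 30.2×0.05
  = 17.516 + 0.126 + 18.690 + 1.510 = 37.842 m^2 sabins.
For T = 0.24 s, need A₂ = 0.161·V/T = 0.161·90.48/0.24 = 60.697 sabins.
Additional absorption ΔA = 60.697 − 37.842 = 22.9 sabins.

22.9 sabins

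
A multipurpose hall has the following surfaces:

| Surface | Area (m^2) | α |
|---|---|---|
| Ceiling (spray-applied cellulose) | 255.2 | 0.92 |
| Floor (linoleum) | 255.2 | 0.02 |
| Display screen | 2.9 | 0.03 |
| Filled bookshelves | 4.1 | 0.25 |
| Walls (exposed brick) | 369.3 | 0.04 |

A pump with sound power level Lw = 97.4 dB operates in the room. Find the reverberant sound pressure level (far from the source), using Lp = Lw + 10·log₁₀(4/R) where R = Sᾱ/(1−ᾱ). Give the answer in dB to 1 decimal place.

A = 255.772 sabins; S = 886.7 m^2.
ᾱ = 255.772/886.7 = 0.2885; R = Sᾱ/(1−ᾱ) = 255.772/(1−0.2885) = 359.483 m^2.
Lp = Lw + 10 log₁₀(4/R) = 97.4 -19.54 = 77.9 dB.

77.9 dB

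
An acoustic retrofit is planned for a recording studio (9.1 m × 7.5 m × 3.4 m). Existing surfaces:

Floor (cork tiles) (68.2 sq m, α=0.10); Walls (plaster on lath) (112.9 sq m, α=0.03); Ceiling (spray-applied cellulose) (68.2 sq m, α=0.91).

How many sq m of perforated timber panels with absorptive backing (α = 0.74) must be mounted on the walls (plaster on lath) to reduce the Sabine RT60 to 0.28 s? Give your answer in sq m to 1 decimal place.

86.1

Equivalent absorption area: A₁ = 68.2×0.10 + 112.9×0.03 + 68.2×0.91 = 72.269 sq m.
Required A₂ = 0.161·232.05/0.28 = 133.429 sabins.
Absorption to add: 133.429 − 72.269 = 61.160 sabins.
Net gain per sq m: Δα = 0.74 − 0.03 = 0.71.
Panel area = 61.160 / 0.71 = 86.1 sq m.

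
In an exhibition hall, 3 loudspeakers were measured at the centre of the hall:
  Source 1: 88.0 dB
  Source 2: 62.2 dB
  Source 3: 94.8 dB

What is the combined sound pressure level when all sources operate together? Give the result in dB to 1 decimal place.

95.6 dB

Σ 10^(Lᵢ/10) = 3.653e+09.
Back to dB: 10·log₁₀ Σ = 95.6 dB.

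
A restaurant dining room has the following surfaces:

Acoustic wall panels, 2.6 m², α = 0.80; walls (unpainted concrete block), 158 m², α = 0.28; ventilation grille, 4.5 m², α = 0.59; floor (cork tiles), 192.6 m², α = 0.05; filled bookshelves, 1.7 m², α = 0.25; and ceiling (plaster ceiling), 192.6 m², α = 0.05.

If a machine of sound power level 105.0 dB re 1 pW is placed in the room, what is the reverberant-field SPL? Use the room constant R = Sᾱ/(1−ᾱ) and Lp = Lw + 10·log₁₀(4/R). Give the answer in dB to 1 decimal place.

A = 68.660 sabins; S = 552.0 m².
ᾱ = 68.660/552.0 = 0.1244; R = Sᾱ/(1−ᾱ) = 68.660/(1−0.1244) = 78.415 m².
Lp = 105.0 + 10·log₁₀(4/78.415) = 105.0 + (-12.92) = 92.1 dB.

92.1 dB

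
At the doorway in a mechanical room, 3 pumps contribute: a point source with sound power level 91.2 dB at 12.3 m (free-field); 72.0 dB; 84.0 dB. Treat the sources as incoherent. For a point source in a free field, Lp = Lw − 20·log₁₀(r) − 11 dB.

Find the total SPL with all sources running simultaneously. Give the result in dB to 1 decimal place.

84.3 dB

Source at 12.3 m: Lp = 91.2 − 20·log₁₀(12.3) − 11 = 58.4 dB.
Converting to relative power and adding: 10^(58.4/10) + 10^(72.0/10) + 10^(84.0/10) = 2.677e+08.
Combined level = 10 log₁₀(2.677e+08) = 84.3 dB.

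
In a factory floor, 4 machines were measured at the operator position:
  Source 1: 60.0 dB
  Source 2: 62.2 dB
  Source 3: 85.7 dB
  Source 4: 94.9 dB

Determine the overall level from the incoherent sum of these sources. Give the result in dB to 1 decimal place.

95.4 dB

Σ 10^(Lᵢ/10) = 3.464e+09.
Combined level = 10 log₁₀(3.464e+09) = 95.4 dB.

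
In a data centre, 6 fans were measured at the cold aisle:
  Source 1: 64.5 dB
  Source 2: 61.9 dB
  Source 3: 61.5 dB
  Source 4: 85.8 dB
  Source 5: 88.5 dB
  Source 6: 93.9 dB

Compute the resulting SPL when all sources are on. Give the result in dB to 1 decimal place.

Σ 10^(Lᵢ/10) = 3.549e+09.
Combined level = 10 log₁₀(3.549e+09) = 95.5 dB.

95.5 dB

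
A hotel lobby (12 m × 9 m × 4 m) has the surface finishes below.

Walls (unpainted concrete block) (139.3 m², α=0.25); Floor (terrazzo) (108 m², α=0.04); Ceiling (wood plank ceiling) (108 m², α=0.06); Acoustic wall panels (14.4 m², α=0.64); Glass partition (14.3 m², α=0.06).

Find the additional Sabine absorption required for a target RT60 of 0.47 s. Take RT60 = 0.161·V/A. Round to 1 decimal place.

92.3 sabins

Total absorption A₁ = 139.3*0.25 + 108*0.04 + 108*0.06 + 14.4*0.64 + 14.3*0.06
  = 34.825 + 4.320 + 6.480 + 9.216 + 0.858 = 55.699 m² sabins.
For T = 0.47 s, need A₂ = 0.161·V/T = 0.161·432/0.47 = 147.983 sabins.
Shortfall: 147.983 − 55.699 = 92.3 sabins.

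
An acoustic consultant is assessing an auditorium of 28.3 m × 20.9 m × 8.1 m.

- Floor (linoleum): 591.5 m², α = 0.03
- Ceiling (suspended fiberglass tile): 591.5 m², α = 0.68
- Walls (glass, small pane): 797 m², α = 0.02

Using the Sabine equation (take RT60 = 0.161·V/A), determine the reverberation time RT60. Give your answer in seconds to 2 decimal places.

1.77 sec

Summing Sᵢαᵢ: 17.745 + 402.220 + 15.940 → A = 435.905 sabins.
Volume V = 28.3 × 20.9 × 8.1 = 4790.907 m³.
Sabine: RT60 = 0.161 × 4790.907 / 435.905 = 1.77 s.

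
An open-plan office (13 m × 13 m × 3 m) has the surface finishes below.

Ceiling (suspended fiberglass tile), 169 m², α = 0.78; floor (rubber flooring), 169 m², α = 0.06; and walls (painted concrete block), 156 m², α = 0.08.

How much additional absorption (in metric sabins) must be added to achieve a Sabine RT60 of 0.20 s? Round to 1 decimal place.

A₁ = Σ Sᵢαᵢ = 169·0.78 + 169·0.06 + 156·0.08 = 154.440 sabins.
Target A₂ = 0.161·507/0.20 = 408.135 sabins (V = 507 m³).
Shortfall: 408.135 − 154.440 = 253.7 sabins.

253.7 sabins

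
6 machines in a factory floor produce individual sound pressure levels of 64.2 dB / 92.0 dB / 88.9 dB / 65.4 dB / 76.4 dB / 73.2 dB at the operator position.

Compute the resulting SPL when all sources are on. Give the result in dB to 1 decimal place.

Converting to relative power and adding: 10^(64.2/10) + 10^(92.0/10) + 10^(88.9/10) + 10^(65.4/10) + 10^(76.4/10) + 10^(73.2/10) = 2.432e+09.
Combined level = 10 log₁₀(2.432e+09) = 93.9 dB.

93.9 dB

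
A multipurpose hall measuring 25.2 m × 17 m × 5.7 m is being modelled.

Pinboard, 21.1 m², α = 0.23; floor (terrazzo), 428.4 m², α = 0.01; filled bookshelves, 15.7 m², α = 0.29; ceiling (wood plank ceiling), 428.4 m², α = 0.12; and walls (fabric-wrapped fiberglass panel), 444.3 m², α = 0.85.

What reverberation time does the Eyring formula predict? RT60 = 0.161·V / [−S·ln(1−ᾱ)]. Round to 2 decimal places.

S = Σ Sᵢ = 1337.9 m².
Σ(Sᵢαᵢ) = 21.1×0.23 + 428.4×0.01 + 15.7×0.29 + 428.4×0.12 + 444.3×0.85 = 442.753.
ᾱ = 442.753 / 1337.9 = 0.3309.
−S·ln(1−ᾱ) = −1337.9 × ln(1 − 0.3309) = 537.597.
V = 25.2 × 17 × 5.7 = 2441.88 m³.
T = 0.161·V/[−S·ln(1−ᾱ)] = 0.161·2441.88/537.597 = 0.73 s.

0.73 s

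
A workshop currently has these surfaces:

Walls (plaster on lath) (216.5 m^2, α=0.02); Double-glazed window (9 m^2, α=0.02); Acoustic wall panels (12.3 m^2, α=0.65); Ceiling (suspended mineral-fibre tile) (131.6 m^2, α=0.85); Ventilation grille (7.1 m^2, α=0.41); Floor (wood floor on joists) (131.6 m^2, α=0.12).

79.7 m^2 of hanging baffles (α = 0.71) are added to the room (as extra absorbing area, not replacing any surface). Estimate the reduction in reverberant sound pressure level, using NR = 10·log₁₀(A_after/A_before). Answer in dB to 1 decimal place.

1.4 dB

Equivalent absorption area: A_before = 216.5×0.02 + 9×0.02 + 12.3×0.65 + 131.6×0.85 + 7.1×0.41 + 131.6×0.12 = 143.068 m^2.
Added absorption = 79.7 × 0.71 = 56.587 sabins.
New total A_after = 199.655 sabins.
NR = 10·log₁₀(199.655/143.068) = 1.4 dB.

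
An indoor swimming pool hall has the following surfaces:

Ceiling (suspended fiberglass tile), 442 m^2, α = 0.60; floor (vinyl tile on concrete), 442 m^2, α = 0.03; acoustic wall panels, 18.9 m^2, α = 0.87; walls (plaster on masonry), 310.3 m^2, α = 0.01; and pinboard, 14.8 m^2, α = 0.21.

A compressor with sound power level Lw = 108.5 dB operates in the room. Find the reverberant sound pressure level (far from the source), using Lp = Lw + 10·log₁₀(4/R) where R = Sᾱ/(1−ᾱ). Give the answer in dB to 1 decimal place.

A = 301.114 sabins; S = 1228.0 m^2.
ᾱ = 0.2452, so room constant R = A/(1−ᾱ) = 398.932 m^2.
Lp = 108.5 + 10·log₁₀(4/398.932) = 108.5 + (-19.99) = 88.5 dB.

88.5 dB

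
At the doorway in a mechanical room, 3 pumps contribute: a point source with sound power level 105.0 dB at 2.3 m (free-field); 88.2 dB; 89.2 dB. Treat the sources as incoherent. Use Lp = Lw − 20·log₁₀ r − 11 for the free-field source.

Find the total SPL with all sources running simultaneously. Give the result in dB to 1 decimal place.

Source at 2.3 m: Lp = 105.0 − 20·log₁₀(2.3) − 11 = 86.8 dB.
Sum in the linear (power) domain: Σ 10^(Lᵢ/10) = 10^(86.8/10) + 10^(88.2/10) + 10^(89.2/10) = 1.971e+09.
L_total = 10·log₁₀(1.971e+09) = 92.9 dB.

92.9 dB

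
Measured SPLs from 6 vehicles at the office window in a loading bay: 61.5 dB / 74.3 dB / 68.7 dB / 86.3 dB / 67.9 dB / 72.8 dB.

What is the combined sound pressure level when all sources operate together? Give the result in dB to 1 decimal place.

86.9 dB

Sum in the linear (power) domain: Σ 10^(Lᵢ/10) = 10^(61.5/10) + 10^(74.3/10) + 10^(68.7/10) + 10^(86.3/10) + 10^(67.9/10) + 10^(72.8/10) = 4.875e+08.
L_total = 10·log₁₀(4.875e+08) = 86.9 dB.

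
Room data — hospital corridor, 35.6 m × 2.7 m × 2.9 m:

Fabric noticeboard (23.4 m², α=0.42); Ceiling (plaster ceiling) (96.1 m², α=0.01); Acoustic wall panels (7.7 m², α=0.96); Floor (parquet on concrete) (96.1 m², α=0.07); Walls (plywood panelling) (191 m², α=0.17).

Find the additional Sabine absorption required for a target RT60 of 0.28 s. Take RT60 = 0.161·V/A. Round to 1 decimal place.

Summing Sᵢαᵢ: 9.828 + 0.961 + 7.392 + 6.727 + 32.470 → A₁ = 57.378 sabins.
V = 278.748 m³. Required absorption A₂ = 0.161 × 278.748 / 0.28 = 160.280 sabins.
Shortfall: 160.280 − 57.378 = 102.9 sabins.

102.9 sabins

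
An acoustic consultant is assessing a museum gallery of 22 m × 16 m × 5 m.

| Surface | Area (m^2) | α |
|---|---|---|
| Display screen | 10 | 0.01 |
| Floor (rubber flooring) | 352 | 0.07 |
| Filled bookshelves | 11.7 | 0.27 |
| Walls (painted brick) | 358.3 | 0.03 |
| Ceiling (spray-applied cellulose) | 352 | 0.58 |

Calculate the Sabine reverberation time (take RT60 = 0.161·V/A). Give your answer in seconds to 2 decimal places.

A = Σ Sᵢαᵢ = 10·0.01 + 352·0.07 + 11.7·0.27 + 358.3·0.03 + 352·0.58 = 242.808 sabins.
Volume V = 22 × 16 × 5 = 1760 m³.
Sabine: RT60 = 0.161 × 1760 / 242.808 = 1.17 s.

1.17 sec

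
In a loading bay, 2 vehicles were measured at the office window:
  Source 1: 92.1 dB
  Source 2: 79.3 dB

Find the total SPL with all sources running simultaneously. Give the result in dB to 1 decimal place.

Converting to relative power and adding: 10^(92.1/10) + 10^(79.3/10) = 1.707e+09.
Back to dB: 10·log₁₀ Σ = 92.3 dB.

92.3 dB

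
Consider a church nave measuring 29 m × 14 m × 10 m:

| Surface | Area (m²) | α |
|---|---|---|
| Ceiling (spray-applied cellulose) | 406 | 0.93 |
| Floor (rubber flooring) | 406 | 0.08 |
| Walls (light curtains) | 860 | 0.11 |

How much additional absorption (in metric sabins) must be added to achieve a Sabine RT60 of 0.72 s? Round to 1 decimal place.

Equivalent absorption area: A₁ = 406*0.93 + 406*0.08 + 860*0.11 = 504.660 m².
V = 4060 m³. Required absorption A₂ = 0.161 × 4060 / 0.72 = 907.861 sabins.
Shortfall: 907.861 − 504.660 = 403.2 sabins.

403.2 sabins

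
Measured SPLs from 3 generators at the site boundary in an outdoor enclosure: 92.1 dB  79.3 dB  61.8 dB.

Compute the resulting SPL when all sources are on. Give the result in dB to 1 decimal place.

92.3 dB

Sum in the linear (power) domain: Σ 10^(Lᵢ/10) = 10^(92.1/10) + 10^(79.3/10) + 10^(61.8/10) = 1.708e+09.
Combined level = 10 log₁₀(1.708e+09) = 92.3 dB.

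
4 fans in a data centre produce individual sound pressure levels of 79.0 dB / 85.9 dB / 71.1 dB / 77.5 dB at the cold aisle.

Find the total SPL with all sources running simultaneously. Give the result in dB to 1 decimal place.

Converting to relative power and adding: 10^(79.0/10) + 10^(85.9/10) + 10^(71.1/10) + 10^(77.5/10) = 5.376e+08.
L_total = 10·log₁₀(5.376e+08) = 87.3 dB.

87.3 dB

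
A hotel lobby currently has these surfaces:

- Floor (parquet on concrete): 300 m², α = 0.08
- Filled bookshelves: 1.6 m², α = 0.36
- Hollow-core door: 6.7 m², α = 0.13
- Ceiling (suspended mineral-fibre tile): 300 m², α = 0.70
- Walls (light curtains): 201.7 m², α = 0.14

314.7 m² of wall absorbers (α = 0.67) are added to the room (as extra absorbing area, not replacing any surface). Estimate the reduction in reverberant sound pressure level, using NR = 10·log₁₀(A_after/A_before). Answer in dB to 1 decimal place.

Total absorption A_before = 300·0.08 + 1.6·0.36 + 6.7·0.13 + 300·0.70 + 201.7·0.14
  = 24.000 + 0.576 + 0.871 + 210.000 + 28.238 = 263.685 m² sabins.
Treatment contributes 314.7·0.67 = 210.849 sabins.
A_after = 263.685 + 210.849 = 474.534 sabins.
NR = 10·log₁₀(474.534/263.685) = 2.6 dB.

2.6 dB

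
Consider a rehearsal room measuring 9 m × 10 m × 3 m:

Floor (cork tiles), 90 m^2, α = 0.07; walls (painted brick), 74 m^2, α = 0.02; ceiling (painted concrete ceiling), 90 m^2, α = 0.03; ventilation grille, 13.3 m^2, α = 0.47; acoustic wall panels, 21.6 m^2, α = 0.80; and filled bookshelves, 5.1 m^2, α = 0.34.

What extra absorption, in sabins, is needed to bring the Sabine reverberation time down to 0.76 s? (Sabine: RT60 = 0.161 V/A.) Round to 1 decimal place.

Total absorption A₁ = 90*0.07 + 74*0.02 + 90*0.03 + 13.3*0.47 + 21.6*0.80 + 5.1*0.34
  = 6.300 + 1.480 + 2.700 + 6.251 + 17.280 + 1.734 = 35.745 m^2 sabins.
Target A₂ = 0.161·270/0.76 = 57.197 sabins (V = 270 m³).
ΔA = A₂ − A₁ = 57.197 − 35.745 = 21.5 sabins.

21.5 sabins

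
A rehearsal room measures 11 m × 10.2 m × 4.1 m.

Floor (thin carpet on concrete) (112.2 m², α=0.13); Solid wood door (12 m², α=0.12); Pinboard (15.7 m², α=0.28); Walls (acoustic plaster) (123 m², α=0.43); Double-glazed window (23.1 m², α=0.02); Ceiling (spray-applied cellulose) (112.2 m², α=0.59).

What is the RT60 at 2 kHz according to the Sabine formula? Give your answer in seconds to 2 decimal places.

Total absorption A = 112.2×0.13 + 12×0.12 + 15.7×0.28 + 123×0.43 + 23.1×0.02 + 112.2×0.59
  = 14.586 + 1.440 + 4.396 + 52.890 + 0.462 + 66.198 = 139.972 m² sabins.
Volume V = 11 × 10.2 × 4.1 = 460.02 m³.
T = 0.161 V/A = 0.161·460.02/139.972 = 0.53 s.

0.53 sec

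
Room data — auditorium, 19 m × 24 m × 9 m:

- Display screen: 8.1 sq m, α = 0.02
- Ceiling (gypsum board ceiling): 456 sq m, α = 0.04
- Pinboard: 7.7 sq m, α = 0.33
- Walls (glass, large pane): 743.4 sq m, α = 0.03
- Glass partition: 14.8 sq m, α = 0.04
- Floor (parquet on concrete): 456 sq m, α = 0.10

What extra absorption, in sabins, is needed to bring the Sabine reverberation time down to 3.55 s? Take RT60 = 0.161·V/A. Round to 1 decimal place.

A₁ = Σ Sᵢαᵢ = 8.1×0.02 + 456×0.04 + 7.7×0.33 + 743.4×0.03 + 14.8×0.04 + 456×0.10 = 89.437 sabins.
V = 4104 m³. Required absorption A₂ = 0.161 × 4104 / 3.55 = 186.125 sabins.
ΔA = A₂ − A₁ = 186.125 − 89.437 = 96.7 sabins.

96.7 sabins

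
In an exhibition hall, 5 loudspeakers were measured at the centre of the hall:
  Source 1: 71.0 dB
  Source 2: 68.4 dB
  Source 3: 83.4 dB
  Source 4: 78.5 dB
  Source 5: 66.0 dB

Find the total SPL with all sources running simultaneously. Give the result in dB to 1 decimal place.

85.0 dB

Converting to relative power and adding: 10^(71.0/10) + 10^(68.4/10) + 10^(83.4/10) + 10^(78.5/10) + 10^(66.0/10) = 3.131e+08.
Back to dB: 10·log₁₀ Σ = 85.0 dB.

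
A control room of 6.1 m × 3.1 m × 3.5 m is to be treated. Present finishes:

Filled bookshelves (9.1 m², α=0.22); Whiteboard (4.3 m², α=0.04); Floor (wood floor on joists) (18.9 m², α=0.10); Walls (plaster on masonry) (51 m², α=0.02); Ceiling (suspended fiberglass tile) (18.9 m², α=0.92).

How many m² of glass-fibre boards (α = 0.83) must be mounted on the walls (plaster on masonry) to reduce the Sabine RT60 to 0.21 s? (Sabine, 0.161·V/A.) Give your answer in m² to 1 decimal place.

Total absorption A₁ = 9.1·0.22 + 4.3·0.04 + 18.9·0.10 + 51·0.02 + 18.9·0.92
  = 2.002 + 0.172 + 1.890 + 1.020 + 17.388 = 22.472 m² sabins.
Required A₂ = 0.161·66.185/0.21 = 50.742 sabins.
Absorption to add: 50.742 − 22.472 = 28.270 sabins.
Each m² of panel replacing the walls (plaster on masonry) adds (0.83 − 0.02) = 0.81 sabins.
Panel area = 28.270 / 0.81 = 34.9 m².

34.9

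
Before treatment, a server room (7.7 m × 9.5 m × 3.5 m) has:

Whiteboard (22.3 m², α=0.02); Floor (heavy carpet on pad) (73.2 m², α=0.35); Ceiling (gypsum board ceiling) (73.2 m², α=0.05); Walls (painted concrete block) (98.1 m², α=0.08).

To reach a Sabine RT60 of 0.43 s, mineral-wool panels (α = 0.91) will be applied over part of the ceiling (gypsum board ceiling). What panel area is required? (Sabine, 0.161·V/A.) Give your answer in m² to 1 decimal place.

67.8

A₁ = Σ Sᵢαᵢ = 22.3·0.02 + 73.2·0.35 + 73.2·0.05 + 98.1·0.08 = 37.574 sabins.
Required A₂ = 0.161·256.025/0.43 = 95.861 sabins.
Absorption to add: 95.861 − 37.574 = 58.287 sabins.
Each m² of panel replacing the ceiling (gypsum board ceiling) adds (0.91 − 0.05) = 0.86 sabins.
Panel area = 58.287 / 0.86 = 67.8 m².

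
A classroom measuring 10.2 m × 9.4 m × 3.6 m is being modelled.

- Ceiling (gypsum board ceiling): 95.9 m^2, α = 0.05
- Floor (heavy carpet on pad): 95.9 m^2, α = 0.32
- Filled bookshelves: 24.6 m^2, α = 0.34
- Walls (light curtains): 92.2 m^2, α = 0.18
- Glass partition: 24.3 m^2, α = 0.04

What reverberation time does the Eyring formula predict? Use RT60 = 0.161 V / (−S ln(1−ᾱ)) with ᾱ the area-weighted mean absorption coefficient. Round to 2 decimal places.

0.82 s

Total surface area S = 95.9 + 95.9 + 24.6 + 92.2 + 24.3 = 332.9 m^2.
Absorption A = 95.9·0.05 + 95.9·0.32 + 24.6·0.34 + 92.2·0.18 + 24.3·0.04 = 61.415 sabins.
ᾱ = 61.415 / 332.9 = 0.1845.
−S·ln(1−ᾱ) = −332.9 × ln(1 − 0.1845) = 67.896.
V = 10.2 × 9.4 × 3.6 = 345.168 m³.
RT60 = 0.161 × 345.168 / 67.896 = 0.82 s.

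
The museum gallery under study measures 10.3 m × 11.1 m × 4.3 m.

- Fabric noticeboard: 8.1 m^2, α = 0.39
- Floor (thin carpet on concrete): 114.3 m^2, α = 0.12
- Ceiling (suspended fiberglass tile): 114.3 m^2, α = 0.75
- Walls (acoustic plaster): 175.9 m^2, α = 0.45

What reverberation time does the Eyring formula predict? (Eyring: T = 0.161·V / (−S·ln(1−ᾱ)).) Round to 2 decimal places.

0.33 seconds

Total surface area S = 8.1 + 114.3 + 114.3 + 175.9 = 412.6 m^2.
Σ(Sᵢαᵢ) = 8.1·0.39 + 114.3·0.12 + 114.3·0.75 + 175.9·0.45 = 181.755.
ᾱ = 181.755 / 412.6 = 0.4405.
−S·ln(1−ᾱ) = −412.6 × ln(1 − 0.4405) = 239.602.
V = 10.3 × 11.1 × 4.3 = 491.619 m³.
RT60 = 0.161 × 491.619 / 239.602 = 0.33 s.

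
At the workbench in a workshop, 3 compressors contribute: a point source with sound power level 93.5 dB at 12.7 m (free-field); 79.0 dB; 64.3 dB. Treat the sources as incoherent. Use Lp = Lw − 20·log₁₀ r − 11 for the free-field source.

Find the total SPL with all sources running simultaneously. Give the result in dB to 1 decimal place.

Source at 12.7 m: Lp = 93.5 − 20·log₁₀(12.7) − 11 = 60.4 dB.
Σ 10^(Lᵢ/10) = 8.322e+07.
Back to dB: 10·log₁₀ Σ = 79.2 dB.

79.2 dB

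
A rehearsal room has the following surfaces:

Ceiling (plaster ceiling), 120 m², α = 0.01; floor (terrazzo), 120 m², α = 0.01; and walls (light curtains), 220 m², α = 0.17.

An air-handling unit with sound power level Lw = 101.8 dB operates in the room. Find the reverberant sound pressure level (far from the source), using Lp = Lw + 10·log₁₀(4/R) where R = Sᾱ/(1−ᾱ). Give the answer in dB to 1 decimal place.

91.4 dB

A = 39.800 sabins; S = 460.0 m².
ᾱ = 0.0865, so room constant R = A/(1−ᾱ) = 43.569 m².
Lp = 101.8 + 10·log₁₀(4/43.569) = 101.8 + (-10.37) = 91.4 dB.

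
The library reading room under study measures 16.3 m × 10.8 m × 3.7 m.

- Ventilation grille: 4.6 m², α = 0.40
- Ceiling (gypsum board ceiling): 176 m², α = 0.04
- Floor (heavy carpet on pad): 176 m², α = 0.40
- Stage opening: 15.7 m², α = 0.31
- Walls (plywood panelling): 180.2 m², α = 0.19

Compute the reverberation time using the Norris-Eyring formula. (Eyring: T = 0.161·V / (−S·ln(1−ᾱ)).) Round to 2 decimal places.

S = Σ Sᵢ = 552.5 m².
Σ(Sᵢαᵢ) = 4.6·0.40 + 176·0.04 + 176·0.40 + 15.7·0.31 + 180.2·0.19 = 118.385.
ᾱ = 118.385 / 552.5 = 0.2143.
Eyring denominator: −S ln(1−ᾱ) = 133.252.
V = 16.3 × 10.8 × 3.7 = 651.348 m³.
T = 0.161·V/[−S·ln(1−ᾱ)] = 0.161·651.348/133.252 = 0.79 s.

0.79 seconds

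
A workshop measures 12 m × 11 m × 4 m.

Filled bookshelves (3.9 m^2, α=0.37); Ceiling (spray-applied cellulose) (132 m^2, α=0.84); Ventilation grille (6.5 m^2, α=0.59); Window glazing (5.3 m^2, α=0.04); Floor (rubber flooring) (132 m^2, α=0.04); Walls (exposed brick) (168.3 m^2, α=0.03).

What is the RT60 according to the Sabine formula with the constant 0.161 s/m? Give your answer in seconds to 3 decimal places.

Total absorption A = 3.9·0.37 + 132·0.84 + 6.5·0.59 + 5.3·0.04 + 132·0.04 + 168.3·0.03
  = 1.443 + 110.880 + 3.835 + 0.212 + 5.280 + 5.049 = 126.699 m^2 sabins.
Room volume: 528 m³.
RT60 = 0.161 · V / A = 0.161 × 528 / 126.699 = 0.671 s.

0.671 sec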